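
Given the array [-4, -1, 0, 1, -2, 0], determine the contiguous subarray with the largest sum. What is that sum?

Using Kadane's algorithm on [-4, -1, 0, 1, -2, 0]:

Scanning through the array:
Position 1 (value -1): max_ending_here = -1, max_so_far = -1
Position 2 (value 0): max_ending_here = 0, max_so_far = 0
Position 3 (value 1): max_ending_here = 1, max_so_far = 1
Position 4 (value -2): max_ending_here = -1, max_so_far = 1
Position 5 (value 0): max_ending_here = 0, max_so_far = 1

Maximum subarray: [0, 1]
Maximum sum: 1

The maximum subarray is [0, 1] with sum 1. This subarray runs from index 2 to index 3.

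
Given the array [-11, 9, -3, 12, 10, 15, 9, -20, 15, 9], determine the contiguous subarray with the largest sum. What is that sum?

Using Kadane's algorithm on [-11, 9, -3, 12, 10, 15, 9, -20, 15, 9]:

Scanning through the array:
Position 1 (value 9): max_ending_here = 9, max_so_far = 9
Position 2 (value -3): max_ending_here = 6, max_so_far = 9
Position 3 (value 12): max_ending_here = 18, max_so_far = 18
Position 4 (value 10): max_ending_here = 28, max_so_far = 28
Position 5 (value 15): max_ending_here = 43, max_so_far = 43
Position 6 (value 9): max_ending_here = 52, max_so_far = 52
Position 7 (value -20): max_ending_here = 32, max_so_far = 52
Position 8 (value 15): max_ending_here = 47, max_so_far = 52
Position 9 (value 9): max_ending_here = 56, max_so_far = 56

Maximum subarray: [9, -3, 12, 10, 15, 9, -20, 15, 9]
Maximum sum: 56

The maximum subarray is [9, -3, 12, 10, 15, 9, -20, 15, 9] with sum 56. This subarray runs from index 1 to index 9.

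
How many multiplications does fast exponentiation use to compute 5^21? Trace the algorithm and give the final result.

Computing 5^21 by squaring (build up from 5^1; each line after the first costs one multiplication):

5^1 = 5
5^2 = (5^1)^2 = 5^2 = 25
5^4 = (5^2)^2 = 25^2 = 625
5^5 = 5 * 5^4 = 5 * 625 = 3125
5^10 = (5^5)^2 = 3125^2 = 9765625
5^20 = (5^10)^2 = 9765625^2 = 95367431640625
5^21 = 5 * 5^20 = 5 * 95367431640625 = 476837158203125

Result: 476837158203125
Multiplications needed: 6 (6 lines after 5^1)

5^21 = 476837158203125. Using exponentiation by squaring, this requires 6 multiplications. The key idea: if the exponent is even, square the half-power; if odd, multiply by the base once.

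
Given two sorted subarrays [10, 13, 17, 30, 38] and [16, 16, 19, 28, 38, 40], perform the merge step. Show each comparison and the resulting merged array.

Merging process:

Compare 10 vs 16: take 10 from left. Merged: [10]
Compare 13 vs 16: take 13 from left. Merged: [10, 13]
Compare 17 vs 16: take 16 from right. Merged: [10, 13, 16]
Compare 17 vs 16: take 16 from right. Merged: [10, 13, 16, 16]
Compare 17 vs 19: take 17 from left. Merged: [10, 13, 16, 16, 17]
Compare 30 vs 19: take 19 from right. Merged: [10, 13, 16, 16, 17, 19]
Compare 30 vs 28: take 28 from right. Merged: [10, 13, 16, 16, 17, 19, 28]
Compare 30 vs 38: take 30 from left. Merged: [10, 13, 16, 16, 17, 19, 28, 30]
Compare 38 vs 38: take 38 from left. Merged: [10, 13, 16, 16, 17, 19, 28, 30, 38]
Append remaining from right: [38, 40]. Merged: [10, 13, 16, 16, 17, 19, 28, 30, 38, 38, 40]

Final merged array: [10, 13, 16, 16, 17, 19, 28, 30, 38, 38, 40]
Total comparisons: 9

The merged array is [10, 13, 16, 16, 17, 19, 28, 30, 38, 38, 40], requiring 9 comparisons. The merge step runs in O(n) time where n is the total number of elements.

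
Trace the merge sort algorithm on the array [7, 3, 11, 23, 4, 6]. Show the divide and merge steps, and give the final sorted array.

Merge sort trace:

Split: [7, 3, 11, 23, 4, 6] -> [7, 3, 11] and [23, 4, 6]
  Split: [7, 3, 11] -> [7] and [3, 11]
    Split: [3, 11] -> [3] and [11]
    Merge: [3] + [11] -> [3, 11]
  Merge: [7] + [3, 11] -> [3, 7, 11]
  Split: [23, 4, 6] -> [23] and [4, 6]
    Split: [4, 6] -> [4] and [6]
    Merge: [4] + [6] -> [4, 6]
  Merge: [23] + [4, 6] -> [4, 6, 23]
Merge: [3, 7, 11] + [4, 6, 23] -> [3, 4, 6, 7, 11, 23]

Final sorted array: [3, 4, 6, 7, 11, 23]

The merge sort proceeds by recursively splitting the array and merging sorted halves.
After all merges, the sorted array is [3, 4, 6, 7, 11, 23].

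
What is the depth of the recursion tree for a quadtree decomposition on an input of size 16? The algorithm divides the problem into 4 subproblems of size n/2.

For divide and conquer with division factor 2:

Problem sizes at each level:
Level 0: 16
Level 1: 8
Level 2: 4
Level 3: 2
Level 4: 1

The root is level 0 and the size-1 base case is level 4 (the tree spans levels 0 through 4, i.e. 5 levels counting the root), so the depth is the number of divisions: log_2(16) = 4

The recursion tree depth is log_2(16) = 4. At each level, the problem size is divided by 2, so it takes 4 divisions to reduce to a base case of size 1. The algorithm makes 4 recursive calls at each level.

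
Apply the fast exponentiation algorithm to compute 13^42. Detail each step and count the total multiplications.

Computing 13^42 by squaring (build up from 13^1; each line after the first costs one multiplication):

13^1 = 13
13^2 = (13^1)^2 = 13^2 = 169
13^4 = (13^2)^2 = 169^2 = 28561
13^5 = 13 * 13^4 = 13 * 28561 = 371293
13^10 = (13^5)^2 = 371293^2 = 137858491849
13^20 = (13^10)^2 = 137858491849^2 = 19004963774880799438801
13^21 = 13 * 13^20 = 13 * 19004963774880799438801 = 247064529073450392704413
13^42 = (13^21)^2 = 247064529073450392704413^2 = 61040881526285814362156628321386486455989674569

Result: 61040881526285814362156628321386486455989674569
Multiplications needed: 7 (7 lines after 13^1)

13^42 = 61040881526285814362156628321386486455989674569. Using exponentiation by squaring, this requires 7 multiplications. The key idea: if the exponent is even, square the half-power; if odd, multiply by the base once.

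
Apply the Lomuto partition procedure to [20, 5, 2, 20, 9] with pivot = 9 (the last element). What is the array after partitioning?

Lomuto partition with pivot = 9:

Initial array: [20, 5, 2, 20, 9]

arr[0]=20 > 9: no swap
arr[1]=5 <= 9: swap with position 0, array becomes [5, 20, 2, 20, 9]
arr[2]=2 <= 9: swap with position 1, array becomes [5, 2, 20, 20, 9]
arr[3]=20 > 9: no swap

Place pivot at position 2: [5, 2, 9, 20, 20]
Pivot position: 2

After partitioning with pivot 9, the array becomes [5, 2, 9, 20, 20]. The pivot is placed at index 2. All elements to the left of the pivot are <= 9, and all elements to the right are > 9.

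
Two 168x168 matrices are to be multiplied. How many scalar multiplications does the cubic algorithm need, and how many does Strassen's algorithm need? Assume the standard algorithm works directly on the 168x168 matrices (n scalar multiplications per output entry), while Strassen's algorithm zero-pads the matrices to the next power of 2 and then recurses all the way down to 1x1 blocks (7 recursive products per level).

Matrix multiplication for 168x168 matrices:

Strassen's algorithm requires power-of-2 dimensions. Pad 168x168 to 256x256 (next power of 2).

Standard algorithm: 168^3 = 4741632 multiplications
Strassen's algorithm: 7^(log2(256)) = 7^8 = 5764801 multiplications
Difference: 4741632 - 5764801 = -1023169 (Strassen uses MORE here due to padding overhead — for small or just-over-power-of-2 n, padding can outweigh the per-level savings)

Standard: 4741632 multiplications (168^3). Strassen: 5764801 multiplications (7^8, after padding to 256x256). Strassen reduces 8 recursive multiplications to 7 at each level.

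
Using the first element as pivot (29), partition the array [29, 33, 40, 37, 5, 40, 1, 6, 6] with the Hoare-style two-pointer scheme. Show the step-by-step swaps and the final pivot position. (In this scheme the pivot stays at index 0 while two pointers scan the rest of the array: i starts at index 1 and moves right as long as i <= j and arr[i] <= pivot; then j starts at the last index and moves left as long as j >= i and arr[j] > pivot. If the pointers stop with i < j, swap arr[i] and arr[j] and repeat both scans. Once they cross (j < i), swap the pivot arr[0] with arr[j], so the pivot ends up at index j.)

Hoare-style two-pointer partition with pivot = 29:

Initial array: [29, 33, 40, 37, 5, 40, 1, 6, 6]

Pointers start at i = 1, j = 8.
i stops at index 1 (arr[1]=33 > 29), j stops at index 8 (arr[8]=6 <= 29): swap arr[1] and arr[8], array becomes [29, 6, 40, 37, 5, 40, 1, 6, 33]
i stops at index 2 (arr[2]=40 > 29), j stops at index 7 (arr[7]=6 <= 29): swap arr[2] and arr[7], array becomes [29, 6, 6, 37, 5, 40, 1, 40, 33]
i stops at index 3 (arr[3]=37 > 29), j stops at index 6 (arr[6]=1 <= 29): swap arr[3] and arr[6], array becomes [29, 6, 6, 1, 5, 40, 37, 40, 33]
i ends at 5, j ends at 4: the pointers have crossed (j < i), so scanning stops.

Swap pivot arr[0] with arr[4] to place pivot at position 4: [5, 6, 6, 1, 29, 40, 37, 40, 33]
Pivot position: 4

After partitioning with pivot 29, the array becomes [5, 6, 6, 1, 29, 40, 37, 40, 33]. The pivot is placed at index 4. All elements to the left of the pivot are <= 29, and all elements to the right are > 29.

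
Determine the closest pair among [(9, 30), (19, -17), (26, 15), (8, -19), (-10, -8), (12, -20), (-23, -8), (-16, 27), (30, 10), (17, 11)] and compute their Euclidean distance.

Computing all pairwise distances among 10 points:

d((9, 30), (19, -17)) = 48.0521
d((9, 30), (26, 15)) = 22.6716
d((9, 30), (8, -19)) = 49.0102
d((9, 30), (-10, -8)) = 42.4853
d((9, 30), (12, -20)) = 50.0899
d((9, 30), (-23, -8)) = 49.679
d((9, 30), (-16, 27)) = 25.1794
d((9, 30), (30, 10)) = 29.0
d((9, 30), (17, 11)) = 20.6155
d((19, -17), (26, 15)) = 32.7567
d((19, -17), (8, -19)) = 11.1803
d((19, -17), (-10, -8)) = 30.3645
d((19, -17), (12, -20)) = 7.6158
d((19, -17), (-23, -8)) = 42.9535
d((19, -17), (-16, 27)) = 56.2228
d((19, -17), (30, 10)) = 29.1548
d((19, -17), (17, 11)) = 28.0713
d((26, 15), (8, -19)) = 38.4708
d((26, 15), (-10, -8)) = 42.72
d((26, 15), (12, -20)) = 37.6962
d((26, 15), (-23, -8)) = 54.1295
d((26, 15), (-16, 27)) = 43.6807
d((26, 15), (30, 10)) = 6.4031
d((26, 15), (17, 11)) = 9.8489
d((8, -19), (-10, -8)) = 21.095
d((8, -19), (12, -20)) = 4.1231 <-- minimum
d((8, -19), (-23, -8)) = 32.8938
d((8, -19), (-16, 27)) = 51.8845
d((8, -19), (30, 10)) = 36.4005
d((8, -19), (17, 11)) = 31.3209
d((-10, -8), (12, -20)) = 25.0599
d((-10, -8), (-23, -8)) = 13.0
d((-10, -8), (-16, 27)) = 35.5106
d((-10, -8), (30, 10)) = 43.8634
d((-10, -8), (17, 11)) = 33.0151
d((12, -20), (-23, -8)) = 37.0
d((12, -20), (-16, 27)) = 54.7083
d((12, -20), (30, 10)) = 34.9857
d((12, -20), (17, 11)) = 31.4006
d((-23, -8), (-16, 27)) = 35.6931
d((-23, -8), (30, 10)) = 55.9732
d((-23, -8), (17, 11)) = 44.2832
d((-16, 27), (30, 10)) = 49.0408
d((-16, 27), (17, 11)) = 36.6742
d((30, 10), (17, 11)) = 13.0384

Closest pair: (8, -19) and (12, -20) with distance 4.1231

The closest pair is (8, -19) and (12, -20) with Euclidean distance 4.1231. For 10 points, brute-force pairwise comparison is shown above. For large n, the divide-and-conquer algorithm (sort by x, recurse on halves, check the dividing strip) achieves O(n log n).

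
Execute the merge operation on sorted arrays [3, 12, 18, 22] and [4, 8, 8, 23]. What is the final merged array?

Merging process:

Compare 3 vs 4: take 3 from left. Merged: [3]
Compare 12 vs 4: take 4 from right. Merged: [3, 4]
Compare 12 vs 8: take 8 from right. Merged: [3, 4, 8]
Compare 12 vs 8: take 8 from right. Merged: [3, 4, 8, 8]
Compare 12 vs 23: take 12 from left. Merged: [3, 4, 8, 8, 12]
Compare 18 vs 23: take 18 from left. Merged: [3, 4, 8, 8, 12, 18]
Compare 22 vs 23: take 22 from left. Merged: [3, 4, 8, 8, 12, 18, 22]
Append remaining from right: [23]. Merged: [3, 4, 8, 8, 12, 18, 22, 23]

Final merged array: [3, 4, 8, 8, 12, 18, 22, 23]
Total comparisons: 7

The merged array is [3, 4, 8, 8, 12, 18, 22, 23], requiring 7 comparisons. The merge step runs in O(n) time where n is the total number of elements.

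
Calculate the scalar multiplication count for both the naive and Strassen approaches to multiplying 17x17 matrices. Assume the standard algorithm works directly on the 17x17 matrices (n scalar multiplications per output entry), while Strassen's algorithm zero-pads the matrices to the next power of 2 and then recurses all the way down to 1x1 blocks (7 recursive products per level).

Matrix multiplication for 17x17 matrices:

Strassen's algorithm requires power-of-2 dimensions. Pad 17x17 to 32x32 (next power of 2).

Standard algorithm: 17^3 = 4913 multiplications
Strassen's algorithm: 7^(log2(32)) = 7^5 = 16807 multiplications
Difference: 4913 - 16807 = -11894 (Strassen uses MORE here due to padding overhead — for small or just-over-power-of-2 n, padding can outweigh the per-level savings)

Standard: 4913 multiplications (17^3). Strassen: 16807 multiplications (7^5, after padding to 32x32). Strassen reduces 8 recursive multiplications to 7 at each level.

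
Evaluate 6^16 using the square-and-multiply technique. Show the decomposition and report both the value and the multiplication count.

Computing 6^16 by squaring (build up from 6^1; each line after the first costs one multiplication):

6^1 = 6
6^2 = (6^1)^2 = 6^2 = 36
6^4 = (6^2)^2 = 36^2 = 1296
6^8 = (6^4)^2 = 1296^2 = 1679616
6^16 = (6^8)^2 = 1679616^2 = 2821109907456

Result: 2821109907456
Multiplications needed: 4 (4 lines after 6^1)

6^16 = 2821109907456. Using exponentiation by squaring, this requires 4 multiplications. The key idea: if the exponent is even, square the half-power; if odd, multiply by the base once.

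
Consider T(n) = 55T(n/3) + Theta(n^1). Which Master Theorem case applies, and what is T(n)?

Master Theorem for T(n) = 55T(n/3) + O(n^1):

a = 55, b = 3, c = 1
log_b(a) = log_3(55) = 3.6476

Case 1: c = 1 < log_3(55) = 3.6476
T(n) = O(n^(log_3 55))

For T(n) = 55T(n/3) + O(n^1): log_3(55) = 3.6476. This is Case 1 of the Master Theorem (c < log_b(a), work dominated by leaves), giving O(n^(log_3 55)).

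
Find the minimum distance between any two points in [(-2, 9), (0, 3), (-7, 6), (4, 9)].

Computing all pairwise distances among 4 points:

d((-2, 9), (0, 3)) = 6.3246
d((-2, 9), (-7, 6)) = 5.831 <-- minimum
d((-2, 9), (4, 9)) = 6.0
d((0, 3), (-7, 6)) = 7.6158
d((0, 3), (4, 9)) = 7.2111
d((-7, 6), (4, 9)) = 11.4018

Closest pair: (-2, 9) and (-7, 6) with distance 5.831

The closest pair is (-2, 9) and (-7, 6) with Euclidean distance 5.831. For 4 points, brute-force pairwise comparison is shown above. For large n, the divide-and-conquer algorithm (sort by x, recurse on halves, check the dividing strip) achieves O(n log n).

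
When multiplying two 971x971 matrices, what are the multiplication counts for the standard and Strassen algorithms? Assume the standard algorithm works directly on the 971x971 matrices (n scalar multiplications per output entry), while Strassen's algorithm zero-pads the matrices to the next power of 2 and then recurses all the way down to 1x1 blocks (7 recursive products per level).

Matrix multiplication for 971x971 matrices:

Strassen's algorithm requires power-of-2 dimensions. Pad 971x971 to 1024x1024 (next power of 2).

Standard algorithm: 971^3 = 915498611 multiplications
Strassen's algorithm: 7^(log2(1024)) = 7^10 = 282475249 multiplications
Savings: 915498611 - 282475249 = 633023362 multiplications

Standard: 915498611 multiplications (971^3). Strassen: 282475249 multiplications (7^10, after padding to 1024x1024). Strassen reduces 8 recursive multiplications to 7 at each level.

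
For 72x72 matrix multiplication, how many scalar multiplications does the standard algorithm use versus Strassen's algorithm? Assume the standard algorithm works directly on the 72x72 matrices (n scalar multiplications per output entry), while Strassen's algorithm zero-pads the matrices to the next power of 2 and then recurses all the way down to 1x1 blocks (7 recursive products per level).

Matrix multiplication for 72x72 matrices:

Strassen's algorithm requires power-of-2 dimensions. Pad 72x72 to 128x128 (next power of 2).

Standard algorithm: 72^3 = 373248 multiplications
Strassen's algorithm: 7^(log2(128)) = 7^7 = 823543 multiplications
Difference: 373248 - 823543 = -450295 (Strassen uses MORE here due to padding overhead — for small or just-over-power-of-2 n, padding can outweigh the per-level savings)

Standard: 373248 multiplications (72^3). Strassen: 823543 multiplications (7^7, after padding to 128x128). Strassen reduces 8 recursive multiplications to 7 at each level.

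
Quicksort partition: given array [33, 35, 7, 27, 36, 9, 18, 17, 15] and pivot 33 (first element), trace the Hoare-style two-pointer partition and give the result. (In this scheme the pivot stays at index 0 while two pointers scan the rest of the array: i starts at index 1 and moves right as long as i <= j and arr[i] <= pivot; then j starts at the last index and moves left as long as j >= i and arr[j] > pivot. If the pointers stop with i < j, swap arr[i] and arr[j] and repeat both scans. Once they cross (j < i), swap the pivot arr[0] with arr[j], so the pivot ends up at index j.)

Hoare-style two-pointer partition with pivot = 33:

Initial array: [33, 35, 7, 27, 36, 9, 18, 17, 15]

Pointers start at i = 1, j = 8.
i stops at index 1 (arr[1]=35 > 33), j stops at index 8 (arr[8]=15 <= 33): swap arr[1] and arr[8], array becomes [33, 15, 7, 27, 36, 9, 18, 17, 35]
i stops at index 4 (arr[4]=36 > 33), j stops at index 7 (arr[7]=17 <= 33): swap arr[4] and arr[7], array becomes [33, 15, 7, 27, 17, 9, 18, 36, 35]
i ends at 7, j ends at 6: the pointers have crossed (j < i), so scanning stops.

Swap pivot arr[0] with arr[6] to place pivot at position 6: [18, 15, 7, 27, 17, 9, 33, 36, 35]
Pivot position: 6

After partitioning with pivot 33, the array becomes [18, 15, 7, 27, 17, 9, 33, 36, 35]. The pivot is placed at index 6. All elements to the left of the pivot are <= 33, and all elements to the right are > 33.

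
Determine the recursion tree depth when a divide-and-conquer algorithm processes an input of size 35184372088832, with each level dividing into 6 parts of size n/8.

For divide and conquer with division factor 8:

Problem sizes at each level:
Level 0: 35184372088832
Level 1: 4398046511104
Level 2: 549755813888
Level 3: 68719476736
Level 4: 8589934592
Level 5: 1073741824
Level 6: 134217728
Level 7: 16777216
Level 8: 2097152
Level 9: 262144
Level 10: 32768
Level 11: 4096
Level 12: 512
Level 13: 64
Level 14: 8
Level 15: 1

The root is level 0 and the size-1 base case is level 15 (the tree spans levels 0 through 15, i.e. 16 levels counting the root), so the depth is the number of divisions: log_8(35184372088832) = 15

The recursion tree depth is log_8(35184372088832) = 15. At each level, the problem size is divided by 8, so it takes 15 divisions to reduce to a base case of size 1. The algorithm makes 6 recursive calls at each level.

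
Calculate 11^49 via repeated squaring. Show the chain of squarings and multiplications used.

Computing 11^49 by squaring (build up from 11^1; each line after the first costs one multiplication):

11^1 = 11
11^2 = (11^1)^2 = 11^2 = 121
11^3 = 11 * 11^2 = 11 * 121 = 1331
11^6 = (11^3)^2 = 1331^2 = 1771561
11^12 = (11^6)^2 = 1771561^2 = 3138428376721
11^24 = (11^12)^2 = 3138428376721^2 = 9849732675807611094711841
11^48 = (11^24)^2 = 9849732675807611094711841^2 = 97017233784872162402203715694511008214034825609281
11^49 = 11 * 11^48 = 11 * 97017233784872162402203715694511008214034825609281 = 1067189571633593786424240872639621090354383081702091

Result: 1067189571633593786424240872639621090354383081702091
Multiplications needed: 7 (7 lines after 11^1)

11^49 = 1067189571633593786424240872639621090354383081702091. Using exponentiation by squaring, this requires 7 multiplications. The key idea: if the exponent is even, square the half-power; if odd, multiply by the base once.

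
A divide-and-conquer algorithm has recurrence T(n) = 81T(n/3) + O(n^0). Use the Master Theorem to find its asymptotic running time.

Master Theorem for T(n) = 81T(n/3) + O(n^0):

a = 81, b = 3, c = 0
log_b(a) = log_3(81) = 4.0000

Case 1: c = 0 < log_3(81) = 4.0000
T(n) = O(n^(log_3 81)) = O(n^4)

For T(n) = 81T(n/3) + O(n^0): log_3(81) = 4.0000. This is Case 1 of the Master Theorem (c < log_b(a), work dominated by leaves), giving O(n^4).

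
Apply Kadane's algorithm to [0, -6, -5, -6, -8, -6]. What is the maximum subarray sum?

Using Kadane's algorithm on [0, -6, -5, -6, -8, -6]:

Scanning through the array:
Position 1 (value -6): max_ending_here = -6, max_so_far = 0
Position 2 (value -5): max_ending_here = -5, max_so_far = 0
Position 3 (value -6): max_ending_here = -6, max_so_far = 0
Position 4 (value -8): max_ending_here = -8, max_so_far = 0
Position 5 (value -6): max_ending_here = -6, max_so_far = 0

Maximum subarray: [0]
Maximum sum: 0

The maximum subarray is [0] with sum 0. This subarray runs from index 0 to index 0.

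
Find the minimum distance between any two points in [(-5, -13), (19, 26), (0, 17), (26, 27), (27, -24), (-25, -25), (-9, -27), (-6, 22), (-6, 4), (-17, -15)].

Computing all pairwise distances among 10 points:

d((-5, -13), (19, 26)) = 45.793
d((-5, -13), (0, 17)) = 30.4138
d((-5, -13), (26, 27)) = 50.6063
d((-5, -13), (27, -24)) = 33.8378
d((-5, -13), (-25, -25)) = 23.3238
d((-5, -13), (-9, -27)) = 14.5602
d((-5, -13), (-6, 22)) = 35.0143
d((-5, -13), (-6, 4)) = 17.0294
d((-5, -13), (-17, -15)) = 12.1655
d((19, 26), (0, 17)) = 21.0238
d((19, 26), (26, 27)) = 7.0711 <-- minimum
d((19, 26), (27, -24)) = 50.636
d((19, 26), (-25, -25)) = 67.3573
d((19, 26), (-9, -27)) = 59.9416
d((19, 26), (-6, 22)) = 25.318
d((19, 26), (-6, 4)) = 33.3017
d((19, 26), (-17, -15)) = 54.5619
d((0, 17), (26, 27)) = 27.8568
d((0, 17), (27, -24)) = 49.0918
d((0, 17), (-25, -25)) = 48.8774
d((0, 17), (-9, -27)) = 44.911
d((0, 17), (-6, 22)) = 7.8102
d((0, 17), (-6, 4)) = 14.3178
d((0, 17), (-17, -15)) = 36.2353
d((26, 27), (27, -24)) = 51.0098
d((26, 27), (-25, -25)) = 72.8354
d((26, 27), (-9, -27)) = 64.3506
d((26, 27), (-6, 22)) = 32.3883
d((26, 27), (-6, 4)) = 39.4081
d((26, 27), (-17, -15)) = 60.1082
d((27, -24), (-25, -25)) = 52.0096
d((27, -24), (-9, -27)) = 36.1248
d((27, -24), (-6, 22)) = 56.6127
d((27, -24), (-6, 4)) = 43.2782
d((27, -24), (-17, -15)) = 44.911
d((-25, -25), (-9, -27)) = 16.1245
d((-25, -25), (-6, 22)) = 50.6952
d((-25, -25), (-6, 4)) = 34.6699
d((-25, -25), (-17, -15)) = 12.8062
d((-9, -27), (-6, 22)) = 49.0918
d((-9, -27), (-6, 4)) = 31.1448
d((-9, -27), (-17, -15)) = 14.4222
d((-6, 22), (-6, 4)) = 18.0
d((-6, 22), (-17, -15)) = 38.6005
d((-6, 4), (-17, -15)) = 21.9545

Closest pair: (19, 26) and (26, 27) with distance 7.0711

The closest pair is (19, 26) and (26, 27) with Euclidean distance 7.0711. For 10 points, brute-force pairwise comparison is shown above. For large n, the divide-and-conquer algorithm (sort by x, recurse on halves, check the dividing strip) achieves O(n log n).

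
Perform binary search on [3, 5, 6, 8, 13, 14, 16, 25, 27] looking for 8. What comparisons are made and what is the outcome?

Binary search for 8 in [3, 5, 6, 8, 13, 14, 16, 25, 27]:

lo=0, hi=8, mid=4, arr[mid]=13 -> 13 > 8, search left half
lo=0, hi=3, mid=1, arr[mid]=5 -> 5 < 8, search right half
lo=2, hi=3, mid=2, arr[mid]=6 -> 6 < 8, search right half
lo=3, hi=3, mid=3, arr[mid]=8 -> Found target at index 3!

Binary search finds 8 at index 3 after 4 comparisons. The search repeatedly halves the search space by comparing with the middle element.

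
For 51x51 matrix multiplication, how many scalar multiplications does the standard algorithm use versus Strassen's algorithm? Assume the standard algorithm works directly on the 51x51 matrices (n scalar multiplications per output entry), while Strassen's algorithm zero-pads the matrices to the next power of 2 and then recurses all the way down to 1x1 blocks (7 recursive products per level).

Matrix multiplication for 51x51 matrices:

Strassen's algorithm requires power-of-2 dimensions. Pad 51x51 to 64x64 (next power of 2).

Standard algorithm: 51^3 = 132651 multiplications
Strassen's algorithm: 7^(log2(64)) = 7^6 = 117649 multiplications
Savings: 132651 - 117649 = 15002 multiplications

Standard: 132651 multiplications (51^3). Strassen: 117649 multiplications (7^6, after padding to 64x64). Strassen reduces 8 recursive multiplications to 7 at each level.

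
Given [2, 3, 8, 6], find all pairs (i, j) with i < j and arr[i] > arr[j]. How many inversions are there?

Finding inversions in [2, 3, 8, 6]:

(2, 3): arr[2]=8 > arr[3]=6

Total inversions: 1

The array has 1 inversion(s): (2,3). Each pair (i,j) satisfies i < j and arr[i] > arr[j].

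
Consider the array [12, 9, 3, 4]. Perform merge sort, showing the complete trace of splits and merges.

Merge sort trace:

Split: [12, 9, 3, 4] -> [12, 9] and [3, 4]
  Split: [12, 9] -> [12] and [9]
  Merge: [12] + [9] -> [9, 12]
  Split: [3, 4] -> [3] and [4]
  Merge: [3] + [4] -> [3, 4]
Merge: [9, 12] + [3, 4] -> [3, 4, 9, 12]

Final sorted array: [3, 4, 9, 12]

The merge sort proceeds by recursively splitting the array and merging sorted halves.
After all merges, the sorted array is [3, 4, 9, 12].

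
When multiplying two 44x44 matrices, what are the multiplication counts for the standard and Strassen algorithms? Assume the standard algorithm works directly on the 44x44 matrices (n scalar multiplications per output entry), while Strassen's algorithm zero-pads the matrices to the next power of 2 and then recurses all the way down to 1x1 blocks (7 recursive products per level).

Matrix multiplication for 44x44 matrices:

Strassen's algorithm requires power-of-2 dimensions. Pad 44x44 to 64x64 (next power of 2).

Standard algorithm: 44^3 = 85184 multiplications
Strassen's algorithm: 7^(log2(64)) = 7^6 = 117649 multiplications
Difference: 85184 - 117649 = -32465 (Strassen uses MORE here due to padding overhead — for small or just-over-power-of-2 n, padding can outweigh the per-level savings)

Standard: 85184 multiplications (44^3). Strassen: 117649 multiplications (7^6, after padding to 64x64). Strassen reduces 8 recursive multiplications to 7 at each level.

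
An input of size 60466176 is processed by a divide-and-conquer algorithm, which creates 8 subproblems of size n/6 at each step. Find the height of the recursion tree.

For divide and conquer with division factor 6:

Problem sizes at each level:
Level 0: 60466176
Level 1: 10077696
Level 2: 1679616
Level 3: 279936
Level 4: 46656
Level 5: 7776
Level 6: 1296
Level 7: 216
Level 8: 36
Level 9: 6
Level 10: 1

The root is level 0 and the size-1 base case is level 10 (the tree spans levels 0 through 10, i.e. 11 levels counting the root), so the depth is the number of divisions: log_6(60466176) = 10

The recursion tree depth is log_6(60466176) = 10. At each level, the problem size is divided by 6, so it takes 10 divisions to reduce to a base case of size 1. The algorithm makes 8 recursive calls at each level.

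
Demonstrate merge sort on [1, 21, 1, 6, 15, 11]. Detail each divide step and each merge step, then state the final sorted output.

Merge sort trace:

Split: [1, 21, 1, 6, 15, 11] -> [1, 21, 1] and [6, 15, 11]
  Split: [1, 21, 1] -> [1] and [21, 1]
    Split: [21, 1] -> [21] and [1]
    Merge: [21] + [1] -> [1, 21]
  Merge: [1] + [1, 21] -> [1, 1, 21]
  Split: [6, 15, 11] -> [6] and [15, 11]
    Split: [15, 11] -> [15] and [11]
    Merge: [15] + [11] -> [11, 15]
  Merge: [6] + [11, 15] -> [6, 11, 15]
Merge: [1, 1, 21] + [6, 11, 15] -> [1, 1, 6, 11, 15, 21]

Final sorted array: [1, 1, 6, 11, 15, 21]

The merge sort proceeds by recursively splitting the array and merging sorted halves.
After all merges, the sorted array is [1, 1, 6, 11, 15, 21].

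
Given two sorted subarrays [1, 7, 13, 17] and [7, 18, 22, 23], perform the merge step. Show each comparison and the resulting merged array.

Merging process:

Compare 1 vs 7: take 1 from left. Merged: [1]
Compare 7 vs 7: take 7 from left. Merged: [1, 7]
Compare 13 vs 7: take 7 from right. Merged: [1, 7, 7]
Compare 13 vs 18: take 13 from left. Merged: [1, 7, 7, 13]
Compare 17 vs 18: take 17 from left. Merged: [1, 7, 7, 13, 17]
Append remaining from right: [18, 22, 23]. Merged: [1, 7, 7, 13, 17, 18, 22, 23]

Final merged array: [1, 7, 7, 13, 17, 18, 22, 23]
Total comparisons: 5

The merged array is [1, 7, 7, 13, 17, 18, 22, 23], requiring 5 comparisons. The merge step runs in O(n) time where n is the total number of elements.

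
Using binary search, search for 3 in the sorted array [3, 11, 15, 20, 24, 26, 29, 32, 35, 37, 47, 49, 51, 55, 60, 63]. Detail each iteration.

Binary search for 3 in [3, 11, 15, 20, 24, 26, 29, 32, 35, 37, 47, 49, 51, 55, 60, 63]:

lo=0, hi=15, mid=7, arr[mid]=32 -> 32 > 3, search left half
lo=0, hi=6, mid=3, arr[mid]=20 -> 20 > 3, search left half
lo=0, hi=2, mid=1, arr[mid]=11 -> 11 > 3, search left half
lo=0, hi=0, mid=0, arr[mid]=3 -> Found target at index 0!

Binary search finds 3 at index 0 after 4 comparisons. The search repeatedly halves the search space by comparing with the middle element.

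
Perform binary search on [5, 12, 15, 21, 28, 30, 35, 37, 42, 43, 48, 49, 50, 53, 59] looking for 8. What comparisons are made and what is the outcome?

Binary search for 8 in [5, 12, 15, 21, 28, 30, 35, 37, 42, 43, 48, 49, 50, 53, 59]:

lo=0, hi=14, mid=7, arr[mid]=37 -> 37 > 8, search left half
lo=0, hi=6, mid=3, arr[mid]=21 -> 21 > 8, search left half
lo=0, hi=2, mid=1, arr[mid]=12 -> 12 > 8, search left half
lo=0, hi=0, mid=0, arr[mid]=5 -> 5 < 8, search right half
lo=1 > hi=0, target 8 not found

Binary search determines that 8 is not in the array after 4 comparisons. The search space was exhausted without finding the target.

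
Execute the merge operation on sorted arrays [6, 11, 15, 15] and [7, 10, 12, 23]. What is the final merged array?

Merging process:

Compare 6 vs 7: take 6 from left. Merged: [6]
Compare 11 vs 7: take 7 from right. Merged: [6, 7]
Compare 11 vs 10: take 10 from right. Merged: [6, 7, 10]
Compare 11 vs 12: take 11 from left. Merged: [6, 7, 10, 11]
Compare 15 vs 12: take 12 from right. Merged: [6, 7, 10, 11, 12]
Compare 15 vs 23: take 15 from left. Merged: [6, 7, 10, 11, 12, 15]
Compare 15 vs 23: take 15 from left. Merged: [6, 7, 10, 11, 12, 15, 15]
Append remaining from right: [23]. Merged: [6, 7, 10, 11, 12, 15, 15, 23]

Final merged array: [6, 7, 10, 11, 12, 15, 15, 23]
Total comparisons: 7

The merged array is [6, 7, 10, 11, 12, 15, 15, 23], requiring 7 comparisons. The merge step runs in O(n) time where n is the total number of elements.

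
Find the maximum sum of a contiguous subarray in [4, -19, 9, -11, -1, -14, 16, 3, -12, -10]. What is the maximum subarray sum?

Using Kadane's algorithm on [4, -19, 9, -11, -1, -14, 16, 3, -12, -10]:

Scanning through the array:
Position 1 (value -19): max_ending_here = -15, max_so_far = 4
Position 2 (value 9): max_ending_here = 9, max_so_far = 9
Position 3 (value -11): max_ending_here = -2, max_so_far = 9
Position 4 (value -1): max_ending_here = -1, max_so_far = 9
Position 5 (value -14): max_ending_here = -14, max_so_far = 9
Position 6 (value 16): max_ending_here = 16, max_so_far = 16
Position 7 (value 3): max_ending_here = 19, max_so_far = 19
Position 8 (value -12): max_ending_here = 7, max_so_far = 19
Position 9 (value -10): max_ending_here = -3, max_so_far = 19

Maximum subarray: [16, 3]
Maximum sum: 19

The maximum subarray is [16, 3] with sum 19. This subarray runs from index 6 to index 7.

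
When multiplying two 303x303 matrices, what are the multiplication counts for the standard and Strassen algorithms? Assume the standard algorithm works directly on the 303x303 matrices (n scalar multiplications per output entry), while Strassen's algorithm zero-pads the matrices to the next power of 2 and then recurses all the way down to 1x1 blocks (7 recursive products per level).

Matrix multiplication for 303x303 matrices:

Strassen's algorithm requires power-of-2 dimensions. Pad 303x303 to 512x512 (next power of 2).

Standard algorithm: 303^3 = 27818127 multiplications
Strassen's algorithm: 7^(log2(512)) = 7^9 = 40353607 multiplications
Difference: 27818127 - 40353607 = -12535480 (Strassen uses MORE here due to padding overhead — for small or just-over-power-of-2 n, padding can outweigh the per-level savings)

Standard: 27818127 multiplications (303^3). Strassen: 40353607 multiplications (7^9, after padding to 512x512). Strassen reduces 8 recursive multiplications to 7 at each level.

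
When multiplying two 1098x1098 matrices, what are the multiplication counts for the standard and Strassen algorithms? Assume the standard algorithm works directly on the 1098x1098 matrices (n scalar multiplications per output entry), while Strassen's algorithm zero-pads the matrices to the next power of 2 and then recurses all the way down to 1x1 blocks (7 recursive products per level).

Matrix multiplication for 1098x1098 matrices:

Strassen's algorithm requires power-of-2 dimensions. Pad 1098x1098 to 2048x2048 (next power of 2).

Standard algorithm: 1098^3 = 1323753192 multiplications
Strassen's algorithm: 7^(log2(2048)) = 7^11 = 1977326743 multiplications
Difference: 1323753192 - 1977326743 = -653573551 (Strassen uses MORE here due to padding overhead — for small or just-over-power-of-2 n, padding can outweigh the per-level savings)

Standard: 1323753192 multiplications (1098^3). Strassen: 1977326743 multiplications (7^11, after padding to 2048x2048). Strassen reduces 8 recursive multiplications to 7 at each level.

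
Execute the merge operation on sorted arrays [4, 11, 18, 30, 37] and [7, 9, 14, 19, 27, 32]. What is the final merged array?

Merging process:

Compare 4 vs 7: take 4 from left. Merged: [4]
Compare 11 vs 7: take 7 from right. Merged: [4, 7]
Compare 11 vs 9: take 9 from right. Merged: [4, 7, 9]
Compare 11 vs 14: take 11 from left. Merged: [4, 7, 9, 11]
Compare 18 vs 14: take 14 from right. Merged: [4, 7, 9, 11, 14]
Compare 18 vs 19: take 18 from left. Merged: [4, 7, 9, 11, 14, 18]
Compare 30 vs 19: take 19 from right. Merged: [4, 7, 9, 11, 14, 18, 19]
Compare 30 vs 27: take 27 from right. Merged: [4, 7, 9, 11, 14, 18, 19, 27]
Compare 30 vs 32: take 30 from left. Merged: [4, 7, 9, 11, 14, 18, 19, 27, 30]
Compare 37 vs 32: take 32 from right. Merged: [4, 7, 9, 11, 14, 18, 19, 27, 30, 32]
Append remaining from left: [37]. Merged: [4, 7, 9, 11, 14, 18, 19, 27, 30, 32, 37]

Final merged array: [4, 7, 9, 11, 14, 18, 19, 27, 30, 32, 37]
Total comparisons: 10

The merged array is [4, 7, 9, 11, 14, 18, 19, 27, 30, 32, 37], requiring 10 comparisons. The merge step runs in O(n) time where n is the total number of elements.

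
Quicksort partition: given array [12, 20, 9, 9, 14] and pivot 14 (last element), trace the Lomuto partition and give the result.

Lomuto partition with pivot = 14:

Initial array: [12, 20, 9, 9, 14]

arr[0]=12 <= 14: swap with position 0, array becomes [12, 20, 9, 9, 14]
arr[1]=20 > 14: no swap
arr[2]=9 <= 14: swap with position 1, array becomes [12, 9, 20, 9, 14]
arr[3]=9 <= 14: swap with position 2, array becomes [12, 9, 9, 20, 14]

Place pivot at position 3: [12, 9, 9, 14, 20]
Pivot position: 3

After partitioning with pivot 14, the array becomes [12, 9, 9, 14, 20]. The pivot is placed at index 3. All elements to the left of the pivot are <= 14, and all elements to the right are > 14.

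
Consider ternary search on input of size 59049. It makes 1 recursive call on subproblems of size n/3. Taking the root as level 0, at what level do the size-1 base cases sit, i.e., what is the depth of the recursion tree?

For divide and conquer with division factor 3:

Problem sizes at each level:
Level 0: 59049
Level 1: 19683
Level 2: 6561
Level 3: 2187
Level 4: 729
Level 5: 243
Level 6: 81
Level 7: 27
Level 8: 9
Level 9: 3
Level 10: 1

The root is level 0 and the size-1 base case is level 10 (the tree spans levels 0 through 10, i.e. 11 levels counting the root), so the depth is the number of divisions: log_3(59049) = 10

The recursion tree depth is log_3(59049) = 10. At each level, the problem size is divided by 3, so it takes 10 divisions to reduce to a base case of size 1. The algorithm makes 1 recursive call at each level.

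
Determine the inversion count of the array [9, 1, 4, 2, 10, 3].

Finding inversions in [9, 1, 4, 2, 10, 3]:

(0, 1): arr[0]=9 > arr[1]=1
(0, 2): arr[0]=9 > arr[2]=4
(0, 3): arr[0]=9 > arr[3]=2
(0, 5): arr[0]=9 > arr[5]=3
(2, 3): arr[2]=4 > arr[3]=2
(2, 5): arr[2]=4 > arr[5]=3
(4, 5): arr[4]=10 > arr[5]=3

Total inversions: 7

The array has 7 inversion(s): (0,1), (0,2), (0,3), (0,5), (2,3), (2,5), (4,5). Each pair (i,j) satisfies i < j and arr[i] > arr[j].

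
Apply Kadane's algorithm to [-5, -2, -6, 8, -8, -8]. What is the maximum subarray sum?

Using Kadane's algorithm on [-5, -2, -6, 8, -8, -8]:

Scanning through the array:
Position 1 (value -2): max_ending_here = -2, max_so_far = -2
Position 2 (value -6): max_ending_here = -6, max_so_far = -2
Position 3 (value 8): max_ending_here = 8, max_so_far = 8
Position 4 (value -8): max_ending_here = 0, max_so_far = 8
Position 5 (value -8): max_ending_here = -8, max_so_far = 8

Maximum subarray: [8]
Maximum sum: 8

The maximum subarray is [8] with sum 8. This subarray runs from index 3 to index 3.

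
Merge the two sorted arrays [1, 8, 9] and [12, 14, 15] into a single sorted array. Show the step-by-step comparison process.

Merging process:

Compare 1 vs 12: take 1 from left. Merged: [1]
Compare 8 vs 12: take 8 from left. Merged: [1, 8]
Compare 9 vs 12: take 9 from left. Merged: [1, 8, 9]
Append remaining from right: [12, 14, 15]. Merged: [1, 8, 9, 12, 14, 15]

Final merged array: [1, 8, 9, 12, 14, 15]
Total comparisons: 3

The merged array is [1, 8, 9, 12, 14, 15], requiring 3 comparisons. The merge step runs in O(n) time where n is the total number of elements.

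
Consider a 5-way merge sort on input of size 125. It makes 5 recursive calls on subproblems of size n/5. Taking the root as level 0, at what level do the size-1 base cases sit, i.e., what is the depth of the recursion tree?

For divide and conquer with division factor 5:

Problem sizes at each level:
Level 0: 125
Level 1: 25
Level 2: 5
Level 3: 1

The root is level 0 and the size-1 base case is level 3 (the tree spans levels 0 through 3, i.e. 4 levels counting the root), so the depth is the number of divisions: log_5(125) = 3

The recursion tree depth is log_5(125) = 3. At each level, the problem size is divided by 5, so it takes 3 divisions to reduce to a base case of size 1. The algorithm makes 5 recursive calls at each level.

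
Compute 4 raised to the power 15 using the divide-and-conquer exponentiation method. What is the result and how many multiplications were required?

Computing 4^15 by squaring (build up from 4^1; each line after the first costs one multiplication):

4^1 = 4
4^2 = (4^1)^2 = 4^2 = 16
4^3 = 4 * 4^2 = 4 * 16 = 64
4^6 = (4^3)^2 = 64^2 = 4096
4^7 = 4 * 4^6 = 4 * 4096 = 16384
4^14 = (4^7)^2 = 16384^2 = 268435456
4^15 = 4 * 4^14 = 4 * 268435456 = 1073741824

Result: 1073741824
Multiplications needed: 6 (6 lines after 4^1)

4^15 = 1073741824. Using exponentiation by squaring, this requires 6 multiplications. The key idea: if the exponent is even, square the half-power; if odd, multiply by the base once.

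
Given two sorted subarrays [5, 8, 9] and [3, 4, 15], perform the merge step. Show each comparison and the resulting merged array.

Merging process:

Compare 5 vs 3: take 3 from right. Merged: [3]
Compare 5 vs 4: take 4 from right. Merged: [3, 4]
Compare 5 vs 15: take 5 from left. Merged: [3, 4, 5]
Compare 8 vs 15: take 8 from left. Merged: [3, 4, 5, 8]
Compare 9 vs 15: take 9 from left. Merged: [3, 4, 5, 8, 9]
Append remaining from right: [15]. Merged: [3, 4, 5, 8, 9, 15]

Final merged array: [3, 4, 5, 8, 9, 15]
Total comparisons: 5

The merged array is [3, 4, 5, 8, 9, 15], requiring 5 comparisons. The merge step runs in O(n) time where n is the total number of elements.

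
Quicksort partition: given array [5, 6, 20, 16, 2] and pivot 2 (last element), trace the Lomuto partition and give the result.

Lomuto partition with pivot = 2:

Initial array: [5, 6, 20, 16, 2]

arr[0]=5 > 2: no swap
arr[1]=6 > 2: no swap
arr[2]=20 > 2: no swap
arr[3]=16 > 2: no swap

Place pivot at position 0: [2, 6, 20, 16, 5]
Pivot position: 0

After partitioning with pivot 2, the array becomes [2, 6, 20, 16, 5]. The pivot is placed at index 0. All elements to the left of the pivot are <= 2, and all elements to the right are > 2.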